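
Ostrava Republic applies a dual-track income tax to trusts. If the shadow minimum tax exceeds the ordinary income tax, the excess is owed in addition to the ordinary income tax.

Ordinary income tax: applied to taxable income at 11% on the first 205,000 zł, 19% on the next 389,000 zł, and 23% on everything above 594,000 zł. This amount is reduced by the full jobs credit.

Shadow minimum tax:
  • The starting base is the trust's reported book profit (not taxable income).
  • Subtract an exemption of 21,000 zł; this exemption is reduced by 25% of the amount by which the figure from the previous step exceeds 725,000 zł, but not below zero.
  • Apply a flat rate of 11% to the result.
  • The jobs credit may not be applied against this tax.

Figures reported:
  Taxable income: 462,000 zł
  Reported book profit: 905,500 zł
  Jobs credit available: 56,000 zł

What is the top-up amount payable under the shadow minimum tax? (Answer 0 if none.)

84,225 zł

Ordinary income tax:
  205,000 zł × 11% = 22,550 zł
  257,000 zł × 19% = 48,830 zł
  → 71,380 zł
  Less jobs credit 56,000 zł → 15,380 zł

Shadow minimum tax:
  Base (reported book profit): 905,500 zł
  Exemption: 25% × (905,500 zł − 725,000 zł) = 45,125 zł ≥ 21,000 zł, so the exemption is fully phased out
  Base: 905,500 zł − 0 zł = 905,500 zł
  905,500 zł × 11% = 99,605 zł

Excess of shadow minimum tax over ordinary income tax: 99,605 zł − 15,380 zł = 84,225 zł.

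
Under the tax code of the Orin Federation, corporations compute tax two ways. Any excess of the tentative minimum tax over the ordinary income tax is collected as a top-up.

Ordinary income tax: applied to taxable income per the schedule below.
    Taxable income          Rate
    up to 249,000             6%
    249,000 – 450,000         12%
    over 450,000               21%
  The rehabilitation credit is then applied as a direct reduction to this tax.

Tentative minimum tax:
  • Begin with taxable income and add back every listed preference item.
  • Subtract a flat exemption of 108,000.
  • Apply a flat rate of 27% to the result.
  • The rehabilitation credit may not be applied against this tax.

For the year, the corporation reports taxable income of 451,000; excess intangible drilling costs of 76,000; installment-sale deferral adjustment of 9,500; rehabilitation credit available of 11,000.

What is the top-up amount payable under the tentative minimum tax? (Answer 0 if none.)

87,425

Ordinary income tax:
  249,000 × 6% = 14,940
  201,000 × 12% = 24,120
  1,000 × 21% = 210
  → 39,270
  Less rehabilitation credit 11,000 → 28,270

Tentative minimum tax:
  Adjusted income: 451,000 + 76,000 + 9,500 = 536,500
  Less exemption 108,000 → base 428,500
  428,500 × 27% = 115,695

Excess of tentative minimum tax over ordinary income tax: 115,695 − 28,270 = 87,425.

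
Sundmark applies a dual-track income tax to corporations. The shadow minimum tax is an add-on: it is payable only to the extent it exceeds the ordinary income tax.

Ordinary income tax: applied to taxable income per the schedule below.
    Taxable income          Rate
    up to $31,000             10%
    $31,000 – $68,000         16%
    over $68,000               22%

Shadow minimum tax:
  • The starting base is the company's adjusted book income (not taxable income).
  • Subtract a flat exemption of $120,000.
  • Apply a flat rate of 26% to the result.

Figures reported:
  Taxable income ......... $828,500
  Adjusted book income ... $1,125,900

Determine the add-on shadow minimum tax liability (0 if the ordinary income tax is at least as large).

$85,204

Shadow minimum tax:
  Base (adjusted book income): $1,125,900
  Less exemption $120,000 → base $1,005,900
  $1,005,900 × 26% = $261,534

Ordinary income tax:
  $31,000 × 10% = $3,100
  $37,000 × 16% = $5,920
  $760,500 × 22% = $167,310
  → $176,330

Excess of shadow minimum tax over ordinary income tax: $261,534 − $176,330 = $85,204.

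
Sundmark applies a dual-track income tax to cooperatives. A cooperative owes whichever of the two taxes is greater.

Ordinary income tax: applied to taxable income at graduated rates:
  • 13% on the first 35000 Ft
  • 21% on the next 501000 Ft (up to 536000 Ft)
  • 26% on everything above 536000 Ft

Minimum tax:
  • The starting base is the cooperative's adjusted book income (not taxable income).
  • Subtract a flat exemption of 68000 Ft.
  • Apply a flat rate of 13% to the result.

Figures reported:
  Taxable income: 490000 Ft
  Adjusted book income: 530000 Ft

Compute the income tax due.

100100 Ft

Minimum tax:
  Base (adjusted book income): 530000 Ft
  Less exemption 68000 Ft → base 462000 Ft
  462000 Ft × 13% = 60060 Ft

Ordinary income tax:
  35000 Ft × 13% = 4550 Ft
  455000 Ft × 21% = 95550 Ft
  → 100100 Ft

100100 Ft > 60060 Ft, so the ordinary income tax governs.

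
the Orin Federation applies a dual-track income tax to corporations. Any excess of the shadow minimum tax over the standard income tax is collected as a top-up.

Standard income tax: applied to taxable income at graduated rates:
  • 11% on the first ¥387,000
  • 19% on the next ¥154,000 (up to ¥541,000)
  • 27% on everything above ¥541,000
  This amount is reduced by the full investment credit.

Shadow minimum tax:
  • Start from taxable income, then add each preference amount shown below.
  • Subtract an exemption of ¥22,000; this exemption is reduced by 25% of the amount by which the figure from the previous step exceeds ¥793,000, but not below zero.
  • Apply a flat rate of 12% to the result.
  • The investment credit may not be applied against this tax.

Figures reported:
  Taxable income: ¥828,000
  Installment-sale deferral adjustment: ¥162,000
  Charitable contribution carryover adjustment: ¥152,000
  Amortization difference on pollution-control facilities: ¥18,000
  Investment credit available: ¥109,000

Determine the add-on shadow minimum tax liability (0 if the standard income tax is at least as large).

Shadow minimum tax:
  Adjusted income: ¥828,000 + ¥162,000 + ¥152,000 + ¥18,000 = ¥1,160,000
  Exemption: 25% × (¥1,160,000 − ¥793,000) = ¥91,750 ≥ ¥22,000, so the exemption is fully phased out
  Base: ¥1,160,000 − ¥0 = ¥1,160,000
  ¥1,160,000 × 12% = ¥139,200

Standard income tax:
  ¥387,000 × 11% = ¥42,570
  ¥154,000 × 19% = ¥29,260
  ¥287,000 × 27% = ¥77,490
  → ¥149,320
  Less investment credit ¥109,000 → ¥40,320

Excess of shadow minimum tax over standard income tax: ¥139,200 − ¥40,320 = ¥98,880.

¥98,880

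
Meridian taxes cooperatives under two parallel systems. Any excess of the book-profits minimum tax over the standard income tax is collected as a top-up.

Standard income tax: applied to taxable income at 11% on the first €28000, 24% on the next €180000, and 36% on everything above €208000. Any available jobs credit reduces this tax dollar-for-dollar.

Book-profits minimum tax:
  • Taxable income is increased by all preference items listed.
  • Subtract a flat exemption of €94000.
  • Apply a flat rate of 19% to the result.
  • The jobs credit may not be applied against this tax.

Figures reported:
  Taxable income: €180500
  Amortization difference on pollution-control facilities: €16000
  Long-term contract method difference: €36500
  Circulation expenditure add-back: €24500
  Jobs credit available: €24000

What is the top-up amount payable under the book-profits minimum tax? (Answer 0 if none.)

Standard income tax:
  €28000 × 11% = €3080
  €152500 × 24% = €36600
  → €39680
  Less jobs credit €24000 → €15680

Book-profits minimum tax:
  Adjusted income: €180500 + €16000 + €36500 + €24500 = €257500
  Less exemption €94000 → base €163500
  €163500 × 19% = €31065

Excess of book-profits minimum tax over standard income tax: €31065 − €15680 = €15385.

€15385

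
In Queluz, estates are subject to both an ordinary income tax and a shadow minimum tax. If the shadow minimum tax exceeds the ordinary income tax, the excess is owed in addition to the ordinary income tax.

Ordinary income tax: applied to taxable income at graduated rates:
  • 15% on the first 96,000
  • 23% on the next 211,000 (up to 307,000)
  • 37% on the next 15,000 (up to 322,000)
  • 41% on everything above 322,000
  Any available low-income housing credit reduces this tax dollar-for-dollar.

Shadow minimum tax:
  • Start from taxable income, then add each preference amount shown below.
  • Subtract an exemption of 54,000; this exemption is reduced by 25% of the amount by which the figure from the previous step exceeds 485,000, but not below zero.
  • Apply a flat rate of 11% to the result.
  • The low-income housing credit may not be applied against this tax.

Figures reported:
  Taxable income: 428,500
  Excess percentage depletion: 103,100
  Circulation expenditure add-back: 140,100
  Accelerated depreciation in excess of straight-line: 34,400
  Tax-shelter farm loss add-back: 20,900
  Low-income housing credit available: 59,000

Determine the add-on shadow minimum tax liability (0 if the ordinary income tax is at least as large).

Shadow minimum tax:
  Adjusted income: 428,500 + 103,100 + 140,100 + 34,400 + 20,900 = 727,000
  Exemption: 25% × (727,000 − 485,000) = 60,500 ≥ 54,000, so the exemption is fully phased out
  Base: 727,000 − 0 = 727,000
  727,000 × 11% = 79,970

Ordinary income tax:
  96,000 × 15% = 14,400
  211,000 × 23% = 48,530
  15,000 × 37% = 5,550
  106,500 × 41% = 43,665
  → 112,145
  Less low-income housing credit 59,000 → 53,145

Excess of shadow minimum tax over ordinary income tax: 79,970 − 53,145 = 26,825.

26,825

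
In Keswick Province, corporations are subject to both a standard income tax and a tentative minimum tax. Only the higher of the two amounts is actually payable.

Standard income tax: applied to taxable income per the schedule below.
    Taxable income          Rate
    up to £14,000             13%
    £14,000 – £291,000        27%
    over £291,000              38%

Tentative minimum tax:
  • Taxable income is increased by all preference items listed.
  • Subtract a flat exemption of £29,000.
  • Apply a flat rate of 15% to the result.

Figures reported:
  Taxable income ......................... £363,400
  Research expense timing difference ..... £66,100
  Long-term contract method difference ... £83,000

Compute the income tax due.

£104,122

Standard income tax:
  £14,000 × 13% = £1,820
  £277,000 × 27% = £74,790
  £72,400 × 38% = £27,512
  → £104,122

Tentative minimum tax:
  Adjusted income: £363,400 + £66,100 + £83,000 = £512,500
  Less exemption £29,000 → base £483,500
  £483,500 × 15% = £72,525

£104,122 > £72,525, so the standard income tax governs.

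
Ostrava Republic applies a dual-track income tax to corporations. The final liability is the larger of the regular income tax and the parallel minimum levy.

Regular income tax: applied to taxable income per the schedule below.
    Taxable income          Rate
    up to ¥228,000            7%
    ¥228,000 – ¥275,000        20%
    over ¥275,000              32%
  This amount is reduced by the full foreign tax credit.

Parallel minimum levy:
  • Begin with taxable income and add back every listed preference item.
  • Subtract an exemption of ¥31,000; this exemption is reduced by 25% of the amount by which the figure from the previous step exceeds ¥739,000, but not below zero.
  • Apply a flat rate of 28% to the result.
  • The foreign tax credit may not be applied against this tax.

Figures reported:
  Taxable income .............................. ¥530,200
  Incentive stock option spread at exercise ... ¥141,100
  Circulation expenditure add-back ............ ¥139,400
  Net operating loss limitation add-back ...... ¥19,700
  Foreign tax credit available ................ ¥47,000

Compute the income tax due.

Parallel minimum levy:
  Adjusted income: ¥530,200 + ¥141,100 + ¥139,400 + ¥19,700 = ¥830,400
  Exemption: ¥31,000 − 25% × (¥830,400 − ¥739,000) = ¥31,000 − ¥22,850 = ¥8,150
  Base: ¥830,400 − ¥8,150 = ¥822,250
  ¥822,250 × 28% = ¥230,230

Regular income tax:
  ¥228,000 × 7% = ¥15,960
  ¥47,000 × 20% = ¥9,400
  ¥255,200 × 32% = ¥81,664
  → ¥107,024
  Less foreign tax credit ¥47,000 → ¥60,024

¥230,230 > ¥60,024, so the parallel minimum levy is the binding amount.

¥230,230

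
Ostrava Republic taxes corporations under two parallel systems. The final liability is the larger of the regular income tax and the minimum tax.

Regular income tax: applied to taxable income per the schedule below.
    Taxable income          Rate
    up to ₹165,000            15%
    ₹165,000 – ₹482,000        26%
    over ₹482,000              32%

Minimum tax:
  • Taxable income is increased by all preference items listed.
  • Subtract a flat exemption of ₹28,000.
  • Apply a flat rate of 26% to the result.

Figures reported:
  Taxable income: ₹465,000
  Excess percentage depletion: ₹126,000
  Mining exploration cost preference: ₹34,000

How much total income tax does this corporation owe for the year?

₹155,220

Regular income tax:
  ₹165,000 × 15% = ₹24,750
  ₹300,000 × 26% = ₹78,000
  → ₹102,750

Minimum tax:
  Adjusted income: ₹465,000 + ₹126,000 + ₹34,000 = ₹625,000
  Less exemption ₹28,000 → base ₹597,000
  ₹597,000 × 26% = ₹155,220

₹155,220 > ₹102,750, so the minimum tax is the binding amount.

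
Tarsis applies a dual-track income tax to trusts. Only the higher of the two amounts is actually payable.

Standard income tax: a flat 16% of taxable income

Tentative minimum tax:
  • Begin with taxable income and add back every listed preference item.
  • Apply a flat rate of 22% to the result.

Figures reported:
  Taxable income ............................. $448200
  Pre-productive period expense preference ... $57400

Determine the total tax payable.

$111232

Standard income tax:
  $448200 × 16% = $71712

Tentative minimum tax:
  Adjusted income: $448200 + $57400 = $505600
  $505600 × 22% = $111232

$111232 > $71712, so the tentative minimum tax is the binding amount.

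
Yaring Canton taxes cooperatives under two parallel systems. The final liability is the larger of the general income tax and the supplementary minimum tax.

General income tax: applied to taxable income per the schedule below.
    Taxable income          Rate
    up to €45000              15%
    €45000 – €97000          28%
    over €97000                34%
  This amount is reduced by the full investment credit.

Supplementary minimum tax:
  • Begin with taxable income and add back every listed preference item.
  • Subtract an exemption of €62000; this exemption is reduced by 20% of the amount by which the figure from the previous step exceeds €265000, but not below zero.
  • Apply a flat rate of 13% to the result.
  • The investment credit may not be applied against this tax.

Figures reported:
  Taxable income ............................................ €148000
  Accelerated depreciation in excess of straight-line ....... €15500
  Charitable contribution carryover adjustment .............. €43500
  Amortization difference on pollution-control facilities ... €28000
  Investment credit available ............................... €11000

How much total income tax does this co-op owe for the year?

€27650

General income tax:
  €45000 × 15% = €6750
  €52000 × 28% = €14560
  €51000 × 34% = €17340
  → €38650
  Less investment credit €11000 → €27650

Supplementary minimum tax:
  Adjusted income: €148000 + €15500 + €43500 + €28000 = €235000
  Exemption: €235000 ≤ €265000, so full €62000 applies
  Base: €235000 − €62000 = €173000
  €173000 × 13% = €22490

€27650 > €22490, so the general income tax governs.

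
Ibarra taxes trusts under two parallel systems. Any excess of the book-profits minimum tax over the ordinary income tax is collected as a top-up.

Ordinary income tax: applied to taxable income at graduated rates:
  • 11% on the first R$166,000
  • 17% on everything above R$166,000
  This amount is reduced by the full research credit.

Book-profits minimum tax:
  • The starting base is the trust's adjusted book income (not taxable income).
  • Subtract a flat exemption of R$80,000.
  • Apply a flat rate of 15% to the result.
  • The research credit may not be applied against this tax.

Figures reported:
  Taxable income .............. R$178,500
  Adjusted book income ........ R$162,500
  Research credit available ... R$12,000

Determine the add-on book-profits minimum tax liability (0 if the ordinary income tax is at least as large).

Book-profits minimum tax:
  Base (adjusted book income): R$162,500
  Less exemption R$80,000 → base R$82,500
  R$82,500 × 15% = R$12,375

Ordinary income tax:
  R$166,000 × 11% = R$18,260
  R$12,500 × 17% = R$2,125
  → R$20,385
  Less research credit R$12,000 → R$8,385

Excess of book-profits minimum tax over ordinary income tax: R$12,375 − R$8,385 = R$3,990.

R$3,990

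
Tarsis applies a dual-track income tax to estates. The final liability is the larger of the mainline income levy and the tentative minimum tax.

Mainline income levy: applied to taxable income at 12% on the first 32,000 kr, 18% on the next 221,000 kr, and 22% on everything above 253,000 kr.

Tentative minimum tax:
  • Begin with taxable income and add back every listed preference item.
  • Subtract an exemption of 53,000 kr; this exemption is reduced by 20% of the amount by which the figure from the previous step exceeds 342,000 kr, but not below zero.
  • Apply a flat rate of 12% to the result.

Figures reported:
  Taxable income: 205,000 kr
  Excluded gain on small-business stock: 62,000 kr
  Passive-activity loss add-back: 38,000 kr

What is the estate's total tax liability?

Tentative minimum tax:
  Adjusted income: 205,000 kr + 62,000 kr + 38,000 kr = 305,000 kr
  Exemption: 305,000 kr ≤ 342,000 kr, so full 53,000 kr applies
  Base: 305,000 kr − 53,000 kr = 252,000 kr
  252,000 kr × 12% = 30,240 kr

Mainline income levy:
  32,000 kr × 12% = 3,840 kr
  173,000 kr × 18% = 31,140 kr
  → 34,980 kr

34,980 kr > 30,240 kr, so the mainline income levy governs.

34,980 kr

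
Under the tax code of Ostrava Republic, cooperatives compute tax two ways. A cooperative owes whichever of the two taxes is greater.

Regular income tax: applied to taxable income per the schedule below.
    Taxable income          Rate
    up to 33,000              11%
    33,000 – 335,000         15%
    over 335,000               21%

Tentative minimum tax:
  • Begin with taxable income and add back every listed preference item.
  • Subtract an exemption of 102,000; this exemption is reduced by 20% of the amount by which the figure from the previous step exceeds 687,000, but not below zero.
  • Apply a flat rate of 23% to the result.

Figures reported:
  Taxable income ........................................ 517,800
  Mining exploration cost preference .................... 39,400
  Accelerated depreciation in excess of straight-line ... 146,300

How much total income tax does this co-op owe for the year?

139,104

Tentative minimum tax:
  Adjusted income: 517,800 + 39,400 + 146,300 = 703,500
  Exemption: 102,000 − 20% × (703,500 − 687,000) = 102,000 − 3,300 = 98,700
  Base: 703,500 − 98,700 = 604,800
  604,800 × 23% = 139,104

Regular income tax:
  33,000 × 11% = 3,630
  302,000 × 15% = 45,300
  182,800 × 21% = 38,388
  → 87,318

139,104 > 87,318, so the tentative minimum tax is the binding amount.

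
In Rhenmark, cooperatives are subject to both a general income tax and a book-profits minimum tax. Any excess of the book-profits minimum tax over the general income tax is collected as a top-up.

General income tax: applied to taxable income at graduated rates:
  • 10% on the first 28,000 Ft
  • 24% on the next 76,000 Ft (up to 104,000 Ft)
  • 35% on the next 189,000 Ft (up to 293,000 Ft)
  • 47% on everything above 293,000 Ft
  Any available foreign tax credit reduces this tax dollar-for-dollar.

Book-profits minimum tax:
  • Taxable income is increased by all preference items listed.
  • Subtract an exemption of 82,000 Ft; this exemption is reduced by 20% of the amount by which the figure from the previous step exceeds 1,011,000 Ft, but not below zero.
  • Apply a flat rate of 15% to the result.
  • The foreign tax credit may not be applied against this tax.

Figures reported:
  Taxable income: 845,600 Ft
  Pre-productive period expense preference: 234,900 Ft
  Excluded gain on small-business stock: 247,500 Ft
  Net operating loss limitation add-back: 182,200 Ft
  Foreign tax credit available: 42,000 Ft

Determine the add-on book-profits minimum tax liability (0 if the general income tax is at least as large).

General income tax:
  28,000 Ft × 10% = 2,800 Ft
  76,000 Ft × 24% = 18,240 Ft
  189,000 Ft × 35% = 66,150 Ft
  552,600 Ft × 47% = 259,722 Ft
  → 346,912 Ft
  Less foreign tax credit 42,000 Ft → 304,912 Ft

Book-profits minimum tax:
  Adjusted income: 845,600 Ft + 234,900 Ft + 247,500 Ft + 182,200 Ft = 1,510,200 Ft
  Exemption: 20% × (1,510,200 Ft − 1,011,000 Ft) = 99,840 Ft ≥ 82,000 Ft, so the exemption is fully phased out
  Base: 1,510,200 Ft − 0 Ft = 1,510,200 Ft
  1,510,200 Ft × 15% = 226,530 Ft

226,530 Ft ≤ 304,912 Ft, so no add-on is due.

0 Ft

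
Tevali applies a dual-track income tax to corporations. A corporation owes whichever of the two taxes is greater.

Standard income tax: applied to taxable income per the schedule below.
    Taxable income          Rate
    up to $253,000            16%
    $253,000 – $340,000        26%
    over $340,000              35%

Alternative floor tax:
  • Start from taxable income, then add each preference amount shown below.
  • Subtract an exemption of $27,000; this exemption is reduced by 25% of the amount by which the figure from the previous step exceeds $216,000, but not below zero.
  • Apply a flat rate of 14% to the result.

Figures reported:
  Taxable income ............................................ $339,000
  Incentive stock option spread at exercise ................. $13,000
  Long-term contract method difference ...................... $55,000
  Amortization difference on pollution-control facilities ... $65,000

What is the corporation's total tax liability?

$66,080

Standard income tax:
  $253,000 × 16% = $40,480
  $86,000 × 26% = $22,360
  → $62,840

Alternative floor tax:
  Adjusted income: $339,000 + $13,000 + $55,000 + $65,000 = $472,000
  Exemption: 25% × ($472,000 − $216,000) = $64,000 ≥ $27,000, so the exemption is fully phased out
  Base: $472,000 − $0 = $472,000
  $472,000 × 14% = $66,080

$66,080 > $62,840, so the alternative floor tax is the binding amount.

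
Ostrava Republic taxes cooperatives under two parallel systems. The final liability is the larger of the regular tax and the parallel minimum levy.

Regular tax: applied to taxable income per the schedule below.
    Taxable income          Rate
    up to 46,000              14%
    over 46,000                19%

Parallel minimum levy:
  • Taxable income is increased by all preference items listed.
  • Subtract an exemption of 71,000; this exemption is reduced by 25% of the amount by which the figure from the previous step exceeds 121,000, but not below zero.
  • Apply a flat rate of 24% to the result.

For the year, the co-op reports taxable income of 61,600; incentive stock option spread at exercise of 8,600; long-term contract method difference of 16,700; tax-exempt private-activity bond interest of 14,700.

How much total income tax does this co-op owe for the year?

9,404

Regular tax:
  46,000 × 14% = 6,440
  15,600 × 19% = 2,964
  → 9,404

Parallel minimum levy:
  Adjusted income: 61,600 + 8,600 + 16,700 + 14,700 = 101,600
  Exemption: 101,600 ≤ 121,000, so full 71,000 applies
  Base: 101,600 − 71,000 = 30,600
  30,600 × 24% = 7,344

9,404 > 7,344, so the regular tax governs.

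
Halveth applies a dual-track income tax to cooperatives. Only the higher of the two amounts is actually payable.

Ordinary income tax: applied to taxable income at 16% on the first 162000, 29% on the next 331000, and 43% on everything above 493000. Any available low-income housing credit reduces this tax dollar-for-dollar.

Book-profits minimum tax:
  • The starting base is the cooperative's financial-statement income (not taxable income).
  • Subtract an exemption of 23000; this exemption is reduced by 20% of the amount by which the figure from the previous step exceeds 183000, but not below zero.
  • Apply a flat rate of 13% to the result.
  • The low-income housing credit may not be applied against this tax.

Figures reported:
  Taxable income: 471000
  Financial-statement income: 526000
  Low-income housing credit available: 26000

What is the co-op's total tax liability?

Ordinary income tax:
  162000 × 16% = 25920
  309000 × 29% = 89610
  → 115530
  Less low-income housing credit 26000 → 89530

Book-profits minimum tax:
  Base (financial-statement income): 526000
  Exemption: 20% × (526000 − 183000) = 68600 ≥ 23000, so the exemption is fully phased out
  Base: 526000 − 0 = 526000
  526000 × 13% = 68380

89530 > 68380, so the ordinary income tax governs.

89530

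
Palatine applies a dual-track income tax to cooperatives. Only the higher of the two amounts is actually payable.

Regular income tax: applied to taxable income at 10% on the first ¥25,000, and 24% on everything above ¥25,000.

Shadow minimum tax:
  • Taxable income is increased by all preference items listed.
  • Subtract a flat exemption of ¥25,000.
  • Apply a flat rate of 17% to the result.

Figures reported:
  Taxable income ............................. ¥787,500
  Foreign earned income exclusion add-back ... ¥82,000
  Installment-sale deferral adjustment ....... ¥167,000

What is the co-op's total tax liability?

Regular income tax:
  ¥25,000 × 10% = ¥2,500
  ¥762,500 × 24% = ¥183,000
  → ¥185,500

Shadow minimum tax:
  Adjusted income: ¥787,500 + ¥82,000 + ¥167,000 = ¥1,036,500
  Less exemption ¥25,000 → base ¥1,011,500
  ¥1,011,500 × 17% = ¥171,955

¥185,500 > ¥171,955, so the regular income tax governs.

¥185,500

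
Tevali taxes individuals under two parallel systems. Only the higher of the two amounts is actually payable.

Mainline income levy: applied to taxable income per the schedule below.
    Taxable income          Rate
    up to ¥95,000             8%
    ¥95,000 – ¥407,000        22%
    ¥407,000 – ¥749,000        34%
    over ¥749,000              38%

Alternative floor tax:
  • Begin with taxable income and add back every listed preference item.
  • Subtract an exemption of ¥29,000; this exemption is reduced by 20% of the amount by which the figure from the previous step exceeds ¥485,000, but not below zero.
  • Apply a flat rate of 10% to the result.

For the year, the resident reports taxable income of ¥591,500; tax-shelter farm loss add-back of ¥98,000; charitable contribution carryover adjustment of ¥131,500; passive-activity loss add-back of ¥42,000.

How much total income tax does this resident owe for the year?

¥138,970

Mainline income levy:
  ¥95,000 × 8% = ¥7,600
  ¥312,000 × 22% = ¥68,640
  ¥184,500 × 34% = ¥62,730
  → ¥138,970

Alternative floor tax:
  Adjusted income: ¥591,500 + ¥98,000 + ¥131,500 + ¥42,000 = ¥863,000
  Exemption: 20% × (¥863,000 − ¥485,000) = ¥75,600 ≥ ¥29,000, so the exemption is fully phased out
  Base: ¥863,000 − ¥0 = ¥863,000
  ¥863,000 × 10% = ¥86,300

¥138,970 > ¥86,300, so the mainline income levy governs.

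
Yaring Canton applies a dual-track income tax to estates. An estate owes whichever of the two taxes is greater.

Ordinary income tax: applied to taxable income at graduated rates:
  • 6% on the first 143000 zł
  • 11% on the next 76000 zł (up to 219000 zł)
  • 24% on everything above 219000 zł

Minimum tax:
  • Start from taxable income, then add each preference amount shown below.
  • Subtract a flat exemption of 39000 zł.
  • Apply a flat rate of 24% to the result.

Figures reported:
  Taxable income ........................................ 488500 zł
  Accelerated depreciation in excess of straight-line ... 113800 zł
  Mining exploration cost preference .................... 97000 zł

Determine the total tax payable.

158472 zł

Ordinary income tax:
  143000 zł × 6% = 8580 zł
  76000 zł × 11% = 8360 zł
  269500 zł × 24% = 64680 zł
  → 81620 zł

Minimum tax:
  Adjusted income: 488500 zł + 113800 zł + 97000 zł = 699300 zł
  Less exemption 39000 zł → base 660300 zł
  660300 zł × 24% = 158472 zł

158472 zł > 81620 zł, so the minimum tax is the binding amount.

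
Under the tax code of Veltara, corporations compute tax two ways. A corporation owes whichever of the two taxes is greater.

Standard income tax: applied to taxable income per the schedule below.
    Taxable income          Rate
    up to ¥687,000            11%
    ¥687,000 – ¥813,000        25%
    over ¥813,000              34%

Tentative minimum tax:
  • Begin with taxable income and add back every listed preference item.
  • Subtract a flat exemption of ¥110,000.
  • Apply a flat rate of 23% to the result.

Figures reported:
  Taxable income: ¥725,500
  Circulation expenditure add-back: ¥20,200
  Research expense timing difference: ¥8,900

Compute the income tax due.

Tentative minimum tax:
  Adjusted income: ¥725,500 + ¥20,200 + ¥8,900 = ¥754,600
  Less exemption ¥110,000 → base ¥644,600
  ¥644,600 × 23% = ¥148,258

Standard income tax:
  ¥687,000 × 11% = ¥75,570
  ¥38,500 × 25% = ¥9,625
  → ¥85,195

¥148,258 > ¥85,195, so the tentative minimum tax is the binding amount.

¥148,258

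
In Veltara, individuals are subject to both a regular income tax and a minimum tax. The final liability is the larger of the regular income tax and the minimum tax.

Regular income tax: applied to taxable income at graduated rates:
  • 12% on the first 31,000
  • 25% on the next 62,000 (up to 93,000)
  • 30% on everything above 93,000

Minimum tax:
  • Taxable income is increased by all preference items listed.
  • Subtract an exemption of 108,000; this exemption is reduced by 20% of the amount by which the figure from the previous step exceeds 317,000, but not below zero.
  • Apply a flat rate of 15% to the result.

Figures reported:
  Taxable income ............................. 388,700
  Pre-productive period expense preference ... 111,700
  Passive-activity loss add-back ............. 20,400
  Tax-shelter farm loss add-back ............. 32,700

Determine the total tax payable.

107,930

Regular income tax:
  31,000 × 12% = 3,720
  62,000 × 25% = 15,500
  295,700 × 30% = 88,710
  → 107,930

Minimum tax:
  Adjusted income: 388,700 + 111,700 + 20,400 + 32,700 = 553,500
  Exemption: 108,000 − 20% × (553,500 − 317,000) = 108,000 − 47,300 = 60,700
  Base: 553,500 − 60,700 = 492,800
  492,800 × 15% = 73,920

107,930 > 73,920, so the regular income tax governs.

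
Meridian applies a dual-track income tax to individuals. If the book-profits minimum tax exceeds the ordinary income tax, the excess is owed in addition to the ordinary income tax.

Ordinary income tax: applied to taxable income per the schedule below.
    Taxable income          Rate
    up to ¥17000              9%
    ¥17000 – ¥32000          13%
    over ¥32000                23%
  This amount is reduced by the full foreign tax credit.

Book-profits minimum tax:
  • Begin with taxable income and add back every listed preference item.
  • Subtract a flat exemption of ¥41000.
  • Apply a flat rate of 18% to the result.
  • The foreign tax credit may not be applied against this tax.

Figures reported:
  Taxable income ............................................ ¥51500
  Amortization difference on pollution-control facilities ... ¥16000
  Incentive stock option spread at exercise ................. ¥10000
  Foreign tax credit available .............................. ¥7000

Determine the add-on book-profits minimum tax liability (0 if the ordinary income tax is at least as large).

¥5605

Book-profits minimum tax:
  Adjusted income: ¥51500 + ¥16000 + ¥10000 = ¥77500
  Less exemption ¥41000 → base ¥36500
  ¥36500 × 18% = ¥6570

Ordinary income tax:
  ¥17000 × 9% = ¥1530
  ¥15000 × 13% = ¥1950
  ¥19500 × 23% = ¥4485
  → ¥7965
  Less foreign tax credit ¥7000 → ¥965

Excess of book-profits minimum tax over ordinary income tax: ¥6570 − ¥965 = ¥5605.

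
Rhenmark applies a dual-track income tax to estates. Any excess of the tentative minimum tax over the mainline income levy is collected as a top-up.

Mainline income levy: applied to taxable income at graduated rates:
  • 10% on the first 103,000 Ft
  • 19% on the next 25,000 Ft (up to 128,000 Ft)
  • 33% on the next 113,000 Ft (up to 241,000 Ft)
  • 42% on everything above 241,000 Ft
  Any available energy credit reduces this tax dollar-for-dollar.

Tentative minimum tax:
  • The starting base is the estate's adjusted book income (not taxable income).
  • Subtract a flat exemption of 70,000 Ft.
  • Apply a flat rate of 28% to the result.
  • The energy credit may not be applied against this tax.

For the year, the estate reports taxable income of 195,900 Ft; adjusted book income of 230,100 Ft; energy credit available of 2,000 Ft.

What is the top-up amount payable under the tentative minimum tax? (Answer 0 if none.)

Mainline income levy:
  103,000 Ft × 10% = 10,300 Ft
  25,000 Ft × 19% = 4,750 Ft
  67,900 Ft × 33% = 22,407 Ft
  → 37,457 Ft
  Less energy credit 2,000 Ft → 35,457 Ft

Tentative minimum tax:
  Base (adjusted book income): 230,100 Ft
  Less exemption 70,000 Ft → base 160,100 Ft
  160,100 Ft × 28% = 44,828 Ft

Excess of tentative minimum tax over mainline income levy: 44,828 Ft − 35,457 Ft = 9,371 Ft.

9,371 Ft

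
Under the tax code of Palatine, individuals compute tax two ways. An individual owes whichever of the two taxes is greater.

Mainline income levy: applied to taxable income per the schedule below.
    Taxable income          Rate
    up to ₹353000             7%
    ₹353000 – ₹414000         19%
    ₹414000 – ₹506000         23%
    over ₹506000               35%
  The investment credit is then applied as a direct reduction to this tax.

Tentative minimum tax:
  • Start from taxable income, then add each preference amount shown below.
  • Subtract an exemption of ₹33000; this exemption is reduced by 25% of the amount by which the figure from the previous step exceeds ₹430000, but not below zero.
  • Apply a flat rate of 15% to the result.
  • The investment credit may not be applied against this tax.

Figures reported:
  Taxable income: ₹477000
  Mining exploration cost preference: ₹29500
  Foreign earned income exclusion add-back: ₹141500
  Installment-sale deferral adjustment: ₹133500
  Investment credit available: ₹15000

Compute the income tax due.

Tentative minimum tax:
  Adjusted income: ₹477000 + ₹29500 + ₹141500 + ₹133500 = ₹781500
  Exemption: 25% × (₹781500 − ₹430000) = ₹87875 ≥ ₹33000, so the exemption is fully phased out
  Base: ₹781500 − ₹0 = ₹781500
  ₹781500 × 15% = ₹117225

Mainline income levy:
  ₹353000 × 7% = ₹24710
  ₹61000 × 19% = ₹11590
  ₹63000 × 23% = ₹14490
  → ₹50790
  Less investment credit ₹15000 → ₹35790

₹117225 > ₹35790, so the tentative minimum tax is the binding amount.

₹117225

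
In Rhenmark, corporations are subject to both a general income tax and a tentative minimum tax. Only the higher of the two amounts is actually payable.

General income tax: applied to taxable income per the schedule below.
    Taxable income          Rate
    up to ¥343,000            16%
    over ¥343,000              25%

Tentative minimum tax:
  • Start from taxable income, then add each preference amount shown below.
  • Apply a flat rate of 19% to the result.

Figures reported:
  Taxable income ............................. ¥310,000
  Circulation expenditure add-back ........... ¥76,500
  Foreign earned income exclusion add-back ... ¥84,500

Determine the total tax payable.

General income tax:
  ¥310,000 × 16% = ¥49,600

Tentative minimum tax:
  Adjusted income: ¥310,000 + ¥76,500 + ¥84,500 = ¥471,000
  ¥471,000 × 19% = ¥89,490

¥89,490 > ¥49,600, so the tentative minimum tax is the binding amount.

¥89,490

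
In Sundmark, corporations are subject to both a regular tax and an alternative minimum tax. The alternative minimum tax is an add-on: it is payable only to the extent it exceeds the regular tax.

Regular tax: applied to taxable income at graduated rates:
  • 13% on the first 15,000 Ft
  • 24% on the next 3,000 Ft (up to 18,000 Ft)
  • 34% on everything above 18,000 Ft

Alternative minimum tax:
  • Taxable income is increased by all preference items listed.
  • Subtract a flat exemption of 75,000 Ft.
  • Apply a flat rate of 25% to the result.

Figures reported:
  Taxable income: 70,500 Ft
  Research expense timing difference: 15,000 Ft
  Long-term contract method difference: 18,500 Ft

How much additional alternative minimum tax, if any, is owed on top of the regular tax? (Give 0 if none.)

0 Ft

Alternative minimum tax:
  Adjusted income: 70,500 Ft + 15,000 Ft + 18,500 Ft = 104,000 Ft
  Less exemption 75,000 Ft → base 29,000 Ft
  29,000 Ft × 25% = 7,250 Ft

Regular tax:
  15,000 Ft × 13% = 1,950 Ft
  3,000 Ft × 24% = 720 Ft
  52,500 Ft × 34% = 17,850 Ft
  → 20,520 Ft

7,250 Ft ≤ 20,520 Ft, so no add-on is due.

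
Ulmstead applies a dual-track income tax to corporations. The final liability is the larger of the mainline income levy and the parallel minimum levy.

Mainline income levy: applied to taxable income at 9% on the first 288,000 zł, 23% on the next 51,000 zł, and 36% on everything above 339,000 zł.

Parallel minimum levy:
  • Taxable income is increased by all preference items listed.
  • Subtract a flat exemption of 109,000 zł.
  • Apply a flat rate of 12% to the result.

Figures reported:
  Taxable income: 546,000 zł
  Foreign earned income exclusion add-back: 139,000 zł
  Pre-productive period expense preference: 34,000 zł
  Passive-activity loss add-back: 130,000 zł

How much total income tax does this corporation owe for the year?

Mainline income levy:
  288,000 zł × 9% = 25,920 zł
  51,000 zł × 23% = 11,730 zł
  207,000 zł × 36% = 74,520 zł
  → 112,170 zł

Parallel minimum levy:
  Adjusted income: 546,000 zł + 139,000 zł + 34,000 zł + 130,000 zł = 849,000 zł
  Less exemption 109,000 zł → base 740,000 zł
  740,000 zł × 12% = 88,800 zł

112,170 zł > 88,800 zł, so the mainline income levy governs.

112,170 zł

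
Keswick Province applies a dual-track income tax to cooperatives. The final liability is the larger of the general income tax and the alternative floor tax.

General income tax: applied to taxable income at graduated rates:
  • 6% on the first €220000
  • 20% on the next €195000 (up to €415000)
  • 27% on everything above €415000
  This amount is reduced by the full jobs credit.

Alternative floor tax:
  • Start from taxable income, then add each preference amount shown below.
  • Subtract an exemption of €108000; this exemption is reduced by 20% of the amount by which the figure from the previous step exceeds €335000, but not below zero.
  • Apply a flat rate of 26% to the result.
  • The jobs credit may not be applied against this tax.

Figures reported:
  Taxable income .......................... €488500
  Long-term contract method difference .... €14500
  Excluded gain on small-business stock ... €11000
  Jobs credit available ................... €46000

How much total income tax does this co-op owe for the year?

€114868

Alternative floor tax:
  Adjusted income: €488500 + €14500 + €11000 = €514000
  Exemption: €108000 − 20% × (€514000 − €335000) = €108000 − €35800 = €72200
  Base: €514000 − €72200 = €441800
  €441800 × 26% = €114868

General income tax:
  €220000 × 6% = €13200
  €195000 × 20% = €39000
  €73500 × 27% = €19845
  → €72045
  Less jobs credit €46000 → €26045

€114868 > €26045, so the alternative floor tax is the binding amount.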